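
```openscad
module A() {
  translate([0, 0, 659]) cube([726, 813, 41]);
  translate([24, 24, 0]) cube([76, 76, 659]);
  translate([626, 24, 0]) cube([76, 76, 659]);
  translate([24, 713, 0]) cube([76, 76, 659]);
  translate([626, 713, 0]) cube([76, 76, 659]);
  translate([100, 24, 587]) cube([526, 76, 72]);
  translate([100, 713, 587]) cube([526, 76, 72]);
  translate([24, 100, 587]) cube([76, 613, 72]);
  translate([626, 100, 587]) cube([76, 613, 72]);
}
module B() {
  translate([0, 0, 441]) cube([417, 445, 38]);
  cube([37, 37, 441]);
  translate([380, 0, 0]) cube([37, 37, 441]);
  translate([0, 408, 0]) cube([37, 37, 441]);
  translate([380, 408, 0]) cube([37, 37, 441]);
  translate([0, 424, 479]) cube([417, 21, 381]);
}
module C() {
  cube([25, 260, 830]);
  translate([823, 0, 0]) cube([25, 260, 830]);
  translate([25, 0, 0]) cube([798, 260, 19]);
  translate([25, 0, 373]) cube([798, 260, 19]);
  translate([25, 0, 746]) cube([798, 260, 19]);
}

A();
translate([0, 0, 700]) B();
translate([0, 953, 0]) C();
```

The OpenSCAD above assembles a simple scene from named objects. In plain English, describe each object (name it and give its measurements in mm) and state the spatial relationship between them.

A is a rectangular dining table. The top is 726×813×41 mm with its upper surface at z = 700 mm. It stands on four 76×76 mm square legs, each inset 24 mm from the nearest pair of top edges, running from the floor to the underside of the top. Four apron rails, 76 mm thick and 72 mm tall, run between adjacent legs with their top edges flush with the underside of the top and their outer faces flush with the legs' outer faces.

B is a chair. The seat is a 417×445×38 mm slab with its top at z = 479 mm, on four 37×37 mm corner legs (flush with the seat edges, standing on z = 0). A flat backrest 21 mm thick, 381 mm tall, spans the full seat width and rises from the seat top along its +y edge, rear face flush with the rear of the seat.

C is a bookshelf 848 mm wide overall, 260 mm deep and 830 mm tall. The two sides are 25 mm thick vertical panels. 3 horizontal shelves of 19 mm thickness span between the inner faces of the sides; the lowest shelf sits on the floor and shelves are stacked with a clear vertical gap of 354 mm between each pair.

The chair is on top of the table. The bookshelf is on the floor beside the table on its +y side.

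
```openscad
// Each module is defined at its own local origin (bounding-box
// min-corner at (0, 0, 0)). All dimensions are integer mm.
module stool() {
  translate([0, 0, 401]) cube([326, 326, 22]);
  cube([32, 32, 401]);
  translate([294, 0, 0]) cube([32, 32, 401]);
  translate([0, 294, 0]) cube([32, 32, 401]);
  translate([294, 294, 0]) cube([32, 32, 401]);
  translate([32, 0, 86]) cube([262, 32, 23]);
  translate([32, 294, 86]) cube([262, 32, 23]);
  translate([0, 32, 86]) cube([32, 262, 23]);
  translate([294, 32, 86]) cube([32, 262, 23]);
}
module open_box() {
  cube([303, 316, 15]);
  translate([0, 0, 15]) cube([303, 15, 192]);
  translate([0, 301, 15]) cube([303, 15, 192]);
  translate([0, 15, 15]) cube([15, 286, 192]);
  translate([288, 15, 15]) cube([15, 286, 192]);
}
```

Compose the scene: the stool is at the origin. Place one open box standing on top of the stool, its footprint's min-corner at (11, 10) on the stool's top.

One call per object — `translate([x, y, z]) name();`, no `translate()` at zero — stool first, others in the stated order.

stool();
translate([11, 10, 423]) open_box();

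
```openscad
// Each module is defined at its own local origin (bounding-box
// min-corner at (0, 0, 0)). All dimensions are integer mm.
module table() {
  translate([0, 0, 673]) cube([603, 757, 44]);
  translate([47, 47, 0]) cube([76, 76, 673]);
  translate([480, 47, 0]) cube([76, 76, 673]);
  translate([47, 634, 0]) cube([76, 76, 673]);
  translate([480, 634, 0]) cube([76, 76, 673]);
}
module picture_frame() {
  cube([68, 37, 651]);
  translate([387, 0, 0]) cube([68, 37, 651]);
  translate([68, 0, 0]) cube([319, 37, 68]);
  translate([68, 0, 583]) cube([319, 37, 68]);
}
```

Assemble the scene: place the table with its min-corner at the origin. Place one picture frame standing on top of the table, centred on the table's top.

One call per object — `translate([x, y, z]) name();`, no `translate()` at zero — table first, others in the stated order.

table();
translate([74, 360, 717]) picture_frame();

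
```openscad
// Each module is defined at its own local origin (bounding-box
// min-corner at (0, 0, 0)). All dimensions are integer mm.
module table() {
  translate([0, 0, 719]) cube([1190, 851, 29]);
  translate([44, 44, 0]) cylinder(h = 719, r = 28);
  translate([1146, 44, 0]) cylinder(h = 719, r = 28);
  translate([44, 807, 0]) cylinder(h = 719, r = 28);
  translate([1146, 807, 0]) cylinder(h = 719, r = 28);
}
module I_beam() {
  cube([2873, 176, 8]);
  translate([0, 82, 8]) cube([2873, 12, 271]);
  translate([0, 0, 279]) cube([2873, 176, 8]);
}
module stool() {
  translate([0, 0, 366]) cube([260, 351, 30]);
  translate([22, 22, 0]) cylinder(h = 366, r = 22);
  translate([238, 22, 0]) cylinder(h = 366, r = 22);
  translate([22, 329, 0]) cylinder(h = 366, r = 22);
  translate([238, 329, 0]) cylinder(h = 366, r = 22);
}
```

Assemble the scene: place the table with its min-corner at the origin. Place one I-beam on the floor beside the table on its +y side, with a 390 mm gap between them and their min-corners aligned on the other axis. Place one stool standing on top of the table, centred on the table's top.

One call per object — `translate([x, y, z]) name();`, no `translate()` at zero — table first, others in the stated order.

table();
translate([0, 1241, 0]) I_beam();
translate([465, 250, 748]) stool();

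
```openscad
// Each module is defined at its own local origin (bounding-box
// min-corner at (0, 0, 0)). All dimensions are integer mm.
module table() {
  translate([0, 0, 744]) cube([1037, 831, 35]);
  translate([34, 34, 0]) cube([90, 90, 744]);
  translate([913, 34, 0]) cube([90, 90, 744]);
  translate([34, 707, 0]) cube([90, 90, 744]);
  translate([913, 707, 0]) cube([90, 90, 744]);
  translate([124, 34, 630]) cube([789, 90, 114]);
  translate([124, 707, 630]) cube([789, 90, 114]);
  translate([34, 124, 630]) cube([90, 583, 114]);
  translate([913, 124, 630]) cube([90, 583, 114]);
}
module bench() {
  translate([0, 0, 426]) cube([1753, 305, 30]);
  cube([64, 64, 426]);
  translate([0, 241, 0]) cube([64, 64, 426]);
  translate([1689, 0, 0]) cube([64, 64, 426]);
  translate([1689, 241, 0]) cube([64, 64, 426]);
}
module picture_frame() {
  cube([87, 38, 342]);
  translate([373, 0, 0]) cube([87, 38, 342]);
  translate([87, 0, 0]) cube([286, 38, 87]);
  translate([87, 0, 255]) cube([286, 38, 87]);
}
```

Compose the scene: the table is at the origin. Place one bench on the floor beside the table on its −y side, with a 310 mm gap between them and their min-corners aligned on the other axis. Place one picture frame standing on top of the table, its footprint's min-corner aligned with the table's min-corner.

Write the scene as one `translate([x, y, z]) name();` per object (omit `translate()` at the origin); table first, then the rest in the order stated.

table();
translate([0, -615, 0]) bench();
translate([0, 0, 779]) picture_frame();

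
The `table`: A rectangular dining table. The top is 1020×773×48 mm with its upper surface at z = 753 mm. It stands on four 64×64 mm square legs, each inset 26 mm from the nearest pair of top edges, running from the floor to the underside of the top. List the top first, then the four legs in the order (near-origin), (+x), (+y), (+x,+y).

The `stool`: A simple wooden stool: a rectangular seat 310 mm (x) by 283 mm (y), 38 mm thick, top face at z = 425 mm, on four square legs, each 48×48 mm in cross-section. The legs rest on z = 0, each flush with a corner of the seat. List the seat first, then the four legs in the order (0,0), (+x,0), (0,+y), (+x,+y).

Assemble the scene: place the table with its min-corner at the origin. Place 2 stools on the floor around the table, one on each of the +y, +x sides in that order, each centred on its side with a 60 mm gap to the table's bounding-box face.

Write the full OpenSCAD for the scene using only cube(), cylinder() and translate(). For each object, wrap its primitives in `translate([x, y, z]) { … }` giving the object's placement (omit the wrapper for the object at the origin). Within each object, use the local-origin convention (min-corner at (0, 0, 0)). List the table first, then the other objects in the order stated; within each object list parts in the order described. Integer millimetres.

translate([0, 0, 705]) cube([1020, 773, 48]);
translate([26, 26, 0]) cube([64, 64, 705]);
translate([930, 26, 0]) cube([64, 64, 705]);
translate([26, 683, 0]) cube([64, 64, 705]);
translate([930, 683, 0]) cube([64, 64, 705]);
translate([355, 833, 0]) {
  translate([0, 0, 387]) cube([310, 283, 38]);
  cube([48, 48, 387]);
  translate([262, 0, 0]) cube([48, 48, 387]);
  translate([0, 235, 0]) cube([48, 48, 387]);
  translate([262, 235, 0]) cube([48, 48, 387]);
}
translate([1080, 245, 0]) {
  translate([0, 0, 387]) cube([310, 283, 38]);
  cube([48, 48, 387]);
  translate([262, 0, 0]) cube([48, 48, 387]);
  translate([0, 235, 0]) cube([48, 48, 387]);
  translate([262, 235, 0]) cube([48, 48, 387]);
}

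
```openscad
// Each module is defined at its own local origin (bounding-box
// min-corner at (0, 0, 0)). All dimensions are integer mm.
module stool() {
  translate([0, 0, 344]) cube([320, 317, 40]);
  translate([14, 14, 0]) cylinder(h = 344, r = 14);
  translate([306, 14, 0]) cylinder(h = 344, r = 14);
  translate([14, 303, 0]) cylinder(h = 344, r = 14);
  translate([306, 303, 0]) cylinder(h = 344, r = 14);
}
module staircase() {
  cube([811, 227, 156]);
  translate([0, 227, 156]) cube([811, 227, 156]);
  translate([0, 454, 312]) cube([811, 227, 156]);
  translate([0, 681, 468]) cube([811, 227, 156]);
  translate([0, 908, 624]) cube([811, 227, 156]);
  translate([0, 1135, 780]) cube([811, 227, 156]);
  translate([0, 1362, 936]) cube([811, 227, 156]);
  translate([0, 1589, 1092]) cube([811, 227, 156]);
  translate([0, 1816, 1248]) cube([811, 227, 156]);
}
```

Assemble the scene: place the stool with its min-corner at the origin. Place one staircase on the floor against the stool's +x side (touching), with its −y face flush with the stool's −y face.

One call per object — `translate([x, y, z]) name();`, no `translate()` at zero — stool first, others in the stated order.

stool();
translate([320, 0, 0]) staircase();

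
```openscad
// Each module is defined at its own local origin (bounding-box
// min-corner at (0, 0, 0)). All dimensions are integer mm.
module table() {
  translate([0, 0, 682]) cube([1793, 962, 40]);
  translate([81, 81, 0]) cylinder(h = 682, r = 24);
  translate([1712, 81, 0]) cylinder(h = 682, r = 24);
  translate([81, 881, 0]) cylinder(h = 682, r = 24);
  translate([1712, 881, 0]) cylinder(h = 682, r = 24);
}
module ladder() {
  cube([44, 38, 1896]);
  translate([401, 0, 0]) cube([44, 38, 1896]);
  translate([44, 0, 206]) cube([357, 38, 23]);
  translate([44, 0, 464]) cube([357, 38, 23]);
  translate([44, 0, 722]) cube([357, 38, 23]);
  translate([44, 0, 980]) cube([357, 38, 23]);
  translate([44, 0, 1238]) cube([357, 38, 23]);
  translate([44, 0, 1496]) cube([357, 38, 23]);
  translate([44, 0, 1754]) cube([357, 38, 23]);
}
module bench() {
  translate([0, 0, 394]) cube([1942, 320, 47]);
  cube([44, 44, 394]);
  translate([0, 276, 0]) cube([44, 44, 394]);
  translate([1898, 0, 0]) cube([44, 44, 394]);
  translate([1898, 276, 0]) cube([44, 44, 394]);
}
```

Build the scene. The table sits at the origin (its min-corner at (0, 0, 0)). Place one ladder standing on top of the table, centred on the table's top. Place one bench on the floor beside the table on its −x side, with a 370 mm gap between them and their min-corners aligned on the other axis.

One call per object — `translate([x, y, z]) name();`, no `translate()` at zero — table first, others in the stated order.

table();
translate([674, 462, 722]) ladder();
translate([-2312, 0, 0]) bench();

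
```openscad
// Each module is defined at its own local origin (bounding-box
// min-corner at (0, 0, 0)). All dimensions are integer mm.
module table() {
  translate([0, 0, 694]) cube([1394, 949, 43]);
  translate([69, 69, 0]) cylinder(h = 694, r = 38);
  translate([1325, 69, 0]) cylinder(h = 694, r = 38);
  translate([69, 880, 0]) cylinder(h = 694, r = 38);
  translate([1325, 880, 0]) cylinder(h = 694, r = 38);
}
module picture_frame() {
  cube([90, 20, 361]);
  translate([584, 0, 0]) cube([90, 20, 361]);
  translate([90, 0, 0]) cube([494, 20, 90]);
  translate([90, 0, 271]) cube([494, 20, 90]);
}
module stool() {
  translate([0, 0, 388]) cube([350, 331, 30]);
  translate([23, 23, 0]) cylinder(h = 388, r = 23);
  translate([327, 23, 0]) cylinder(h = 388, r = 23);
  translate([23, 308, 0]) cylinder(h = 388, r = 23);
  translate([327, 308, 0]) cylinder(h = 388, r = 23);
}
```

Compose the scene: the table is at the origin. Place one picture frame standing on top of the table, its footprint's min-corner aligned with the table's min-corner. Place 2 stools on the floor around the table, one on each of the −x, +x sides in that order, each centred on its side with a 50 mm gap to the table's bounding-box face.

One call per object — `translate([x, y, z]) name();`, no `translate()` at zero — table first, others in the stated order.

table();
translate([0, 0, 737]) picture_frame();
translate([-400, 309, 0]) stool();
translate([1444, 309, 0]) stool();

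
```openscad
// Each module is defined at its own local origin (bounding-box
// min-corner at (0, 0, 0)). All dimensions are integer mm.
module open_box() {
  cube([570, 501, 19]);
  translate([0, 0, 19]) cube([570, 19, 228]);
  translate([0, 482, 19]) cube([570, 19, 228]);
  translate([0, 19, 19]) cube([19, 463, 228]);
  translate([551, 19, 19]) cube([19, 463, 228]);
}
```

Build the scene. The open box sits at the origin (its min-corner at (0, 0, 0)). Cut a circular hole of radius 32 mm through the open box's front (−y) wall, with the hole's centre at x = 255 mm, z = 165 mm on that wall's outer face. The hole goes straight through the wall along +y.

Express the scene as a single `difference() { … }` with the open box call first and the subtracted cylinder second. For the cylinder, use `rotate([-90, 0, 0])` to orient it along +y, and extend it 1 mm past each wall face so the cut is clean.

difference() {
  open_box();
  translate([255, -1, 165]) rotate([-90, 0, 0]) cylinder(h = 21, r = 32);
}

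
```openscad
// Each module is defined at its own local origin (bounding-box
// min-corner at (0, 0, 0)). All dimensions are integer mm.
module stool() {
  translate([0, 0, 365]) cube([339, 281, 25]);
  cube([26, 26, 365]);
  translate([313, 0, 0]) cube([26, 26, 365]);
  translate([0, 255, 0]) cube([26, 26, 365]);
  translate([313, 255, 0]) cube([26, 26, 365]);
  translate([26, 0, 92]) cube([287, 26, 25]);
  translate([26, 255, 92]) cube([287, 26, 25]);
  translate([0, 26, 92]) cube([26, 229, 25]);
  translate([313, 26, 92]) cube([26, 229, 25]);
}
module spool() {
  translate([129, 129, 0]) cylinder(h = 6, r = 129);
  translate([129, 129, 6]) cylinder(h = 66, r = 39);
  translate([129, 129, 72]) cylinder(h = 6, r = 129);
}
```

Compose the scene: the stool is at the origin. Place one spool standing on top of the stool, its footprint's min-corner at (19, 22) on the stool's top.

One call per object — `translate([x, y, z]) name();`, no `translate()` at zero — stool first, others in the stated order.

stool();
translate([19, 22, 390]) spool();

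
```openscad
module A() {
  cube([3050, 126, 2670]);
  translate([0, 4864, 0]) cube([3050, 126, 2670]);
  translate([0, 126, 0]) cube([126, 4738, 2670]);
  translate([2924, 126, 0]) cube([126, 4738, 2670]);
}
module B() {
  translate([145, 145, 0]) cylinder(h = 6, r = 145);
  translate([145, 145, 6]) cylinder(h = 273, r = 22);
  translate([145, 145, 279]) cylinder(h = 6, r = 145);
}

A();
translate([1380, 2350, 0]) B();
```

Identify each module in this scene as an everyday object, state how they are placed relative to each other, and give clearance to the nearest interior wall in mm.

Clearances: x = 1254, y = 2224; minimum 1254 mm.

A is a house frame. B is a spool. The spool sits inside the house frame, centred. The clearance to the nearest interior wall is 1254 mm.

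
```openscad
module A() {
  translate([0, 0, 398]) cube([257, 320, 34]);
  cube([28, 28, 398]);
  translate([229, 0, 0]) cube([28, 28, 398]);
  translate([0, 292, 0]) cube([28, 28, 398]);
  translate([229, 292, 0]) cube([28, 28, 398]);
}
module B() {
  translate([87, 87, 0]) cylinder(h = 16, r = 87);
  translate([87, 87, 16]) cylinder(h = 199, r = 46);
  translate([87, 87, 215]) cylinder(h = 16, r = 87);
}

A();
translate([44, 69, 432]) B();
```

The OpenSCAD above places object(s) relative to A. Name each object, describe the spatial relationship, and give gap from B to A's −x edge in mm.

A is a stool. B is a spool. The spool is on top of the stool. The gap from the spool to the stool's −x edge is 44 mm.

The spool's min-x is at 44; the stool's min-x is 0; gap = 44 mm.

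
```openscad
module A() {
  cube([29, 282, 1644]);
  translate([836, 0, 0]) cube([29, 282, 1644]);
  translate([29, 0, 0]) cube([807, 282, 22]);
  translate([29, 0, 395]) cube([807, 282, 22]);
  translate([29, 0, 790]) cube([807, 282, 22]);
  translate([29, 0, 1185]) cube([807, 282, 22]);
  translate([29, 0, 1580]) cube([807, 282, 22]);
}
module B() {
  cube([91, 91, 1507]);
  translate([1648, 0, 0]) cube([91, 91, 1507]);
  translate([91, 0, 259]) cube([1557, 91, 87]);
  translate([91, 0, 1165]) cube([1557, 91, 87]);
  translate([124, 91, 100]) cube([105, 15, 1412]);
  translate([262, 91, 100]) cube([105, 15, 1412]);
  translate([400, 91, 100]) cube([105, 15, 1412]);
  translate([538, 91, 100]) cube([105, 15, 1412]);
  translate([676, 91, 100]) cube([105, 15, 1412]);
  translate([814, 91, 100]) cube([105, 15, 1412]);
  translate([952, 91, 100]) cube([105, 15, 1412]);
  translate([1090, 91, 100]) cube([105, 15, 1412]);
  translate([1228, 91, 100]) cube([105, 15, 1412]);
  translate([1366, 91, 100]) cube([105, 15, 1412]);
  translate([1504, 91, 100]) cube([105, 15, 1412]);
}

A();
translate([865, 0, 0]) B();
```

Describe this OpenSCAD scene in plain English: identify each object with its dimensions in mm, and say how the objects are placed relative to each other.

A is an open bookshelf. Two side panels, each 29 mm thick, 282 mm deep and 1644 mm tall, stand 865 mm apart (outside-to-outside). Between them sit 5 shelves, each 22 mm thick and 282 mm deep, spanning the full gap between the sides. The bottom shelf rests on the floor (its underside at z = 0) and the clear gap between one shelf's top and the next shelf's underside is 373 mm.

B is a fence section. Two 91×91 mm posts, 1507 mm tall, stand on the floor with a clear span of 1557 mm between their inner faces. Two horizontal rails of 91×87 mm section span the gap between the posts with their undersides at z = 259 mm and z = 1165 mm, flush with the posts' −y face. 11 pickets, each 105 mm wide, 15 mm thick and 1412 mm tall, are fixed to the +y face of the rails with their bottoms at z = 100 mm, evenly spaced across the span with equal gaps (rounded down to the nearest mm) at the −x end and between each pair — any rounding remainder accumulates at the +x end.

The fence section is against the bookshelf's +x side, with their −y faces flush.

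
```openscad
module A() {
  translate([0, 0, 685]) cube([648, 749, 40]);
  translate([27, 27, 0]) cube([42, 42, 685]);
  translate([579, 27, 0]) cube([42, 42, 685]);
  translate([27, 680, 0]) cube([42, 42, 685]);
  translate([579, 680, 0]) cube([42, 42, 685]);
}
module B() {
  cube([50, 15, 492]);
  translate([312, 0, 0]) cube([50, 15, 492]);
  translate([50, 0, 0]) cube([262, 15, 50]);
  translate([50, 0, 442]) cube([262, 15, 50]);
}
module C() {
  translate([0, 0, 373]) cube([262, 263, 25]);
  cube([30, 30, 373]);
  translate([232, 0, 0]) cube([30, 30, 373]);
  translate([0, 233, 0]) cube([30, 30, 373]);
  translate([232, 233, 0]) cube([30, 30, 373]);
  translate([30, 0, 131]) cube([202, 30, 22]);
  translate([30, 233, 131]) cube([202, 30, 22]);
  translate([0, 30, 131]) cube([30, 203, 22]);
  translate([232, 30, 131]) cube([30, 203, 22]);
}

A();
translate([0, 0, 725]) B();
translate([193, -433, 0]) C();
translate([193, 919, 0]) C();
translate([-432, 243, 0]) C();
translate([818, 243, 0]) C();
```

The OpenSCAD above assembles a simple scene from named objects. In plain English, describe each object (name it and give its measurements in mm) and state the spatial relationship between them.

A is a table: top 648 mm (x) × 749 mm (y), 40 mm thick, upper face at z = 725 mm, on four 42×42 mm square legs, each inset 27 mm from the nearest pair of top edges, running from z = 0 to the bottom of the top.

B is a rectangular picture frame lying in the x–z plane (depth along y). The opening is 262 mm wide (x) by 392 mm tall (z), surrounded by a border 50 mm wide on all four sides. The frame is 15 mm deep and is made of two full-height vertical stiles with two horizontal rails fitted between them.

C is a simple wooden stool: a rectangular seat 262 mm (x) by 263 mm (y), 25 mm thick, top face at z = 398 mm, on four square legs, each 30×30 mm in cross-section. The legs rest on z = 0, each flush with a corner of the seat. Four stretchers, 30 mm wide and 22 mm tall, connect adjacent legs with their undersides at z = 131 mm, each running between the inner faces of the legs it joins and aligned with the legs' outer faces on the other axis.

The picture frame is on top of the table. Four stools sit around the table at the −y, +y, −x, +x sides.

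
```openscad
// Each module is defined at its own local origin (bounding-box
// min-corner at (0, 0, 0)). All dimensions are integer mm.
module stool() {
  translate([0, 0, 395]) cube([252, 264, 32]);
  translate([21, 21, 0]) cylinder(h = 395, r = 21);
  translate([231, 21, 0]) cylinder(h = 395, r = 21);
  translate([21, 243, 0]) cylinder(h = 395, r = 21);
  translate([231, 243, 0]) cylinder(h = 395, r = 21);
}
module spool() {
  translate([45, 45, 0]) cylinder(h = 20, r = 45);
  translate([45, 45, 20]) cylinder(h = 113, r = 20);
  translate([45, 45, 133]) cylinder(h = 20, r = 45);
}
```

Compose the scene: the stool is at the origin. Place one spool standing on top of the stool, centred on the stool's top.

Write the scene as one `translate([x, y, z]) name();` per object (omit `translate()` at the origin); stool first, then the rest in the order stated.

stool();
translate([81, 87, 427]) spool();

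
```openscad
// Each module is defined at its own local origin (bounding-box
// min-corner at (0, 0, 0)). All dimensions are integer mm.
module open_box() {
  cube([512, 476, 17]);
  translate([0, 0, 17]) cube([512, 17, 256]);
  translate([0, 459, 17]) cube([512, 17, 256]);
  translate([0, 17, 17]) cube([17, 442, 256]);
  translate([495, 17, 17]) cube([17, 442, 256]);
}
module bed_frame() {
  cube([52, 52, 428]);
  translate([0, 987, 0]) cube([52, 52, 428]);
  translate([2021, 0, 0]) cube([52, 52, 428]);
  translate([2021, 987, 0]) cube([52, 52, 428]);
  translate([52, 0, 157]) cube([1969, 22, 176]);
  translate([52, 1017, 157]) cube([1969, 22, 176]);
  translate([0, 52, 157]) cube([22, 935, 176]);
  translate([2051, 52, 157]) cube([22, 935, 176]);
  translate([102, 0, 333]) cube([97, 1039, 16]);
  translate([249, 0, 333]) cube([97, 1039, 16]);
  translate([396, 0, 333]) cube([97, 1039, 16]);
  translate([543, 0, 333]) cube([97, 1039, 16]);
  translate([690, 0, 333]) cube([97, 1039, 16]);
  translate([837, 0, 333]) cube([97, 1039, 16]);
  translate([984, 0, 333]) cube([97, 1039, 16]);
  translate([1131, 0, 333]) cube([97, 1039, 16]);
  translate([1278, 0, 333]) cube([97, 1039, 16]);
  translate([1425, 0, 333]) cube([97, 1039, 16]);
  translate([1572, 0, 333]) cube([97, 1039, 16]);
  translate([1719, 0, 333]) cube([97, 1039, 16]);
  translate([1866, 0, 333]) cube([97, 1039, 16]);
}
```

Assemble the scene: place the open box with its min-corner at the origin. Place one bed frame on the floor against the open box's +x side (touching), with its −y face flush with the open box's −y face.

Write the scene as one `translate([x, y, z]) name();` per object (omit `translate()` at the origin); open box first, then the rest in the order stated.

open_box();
translate([512, 0, 0]) bed_frame();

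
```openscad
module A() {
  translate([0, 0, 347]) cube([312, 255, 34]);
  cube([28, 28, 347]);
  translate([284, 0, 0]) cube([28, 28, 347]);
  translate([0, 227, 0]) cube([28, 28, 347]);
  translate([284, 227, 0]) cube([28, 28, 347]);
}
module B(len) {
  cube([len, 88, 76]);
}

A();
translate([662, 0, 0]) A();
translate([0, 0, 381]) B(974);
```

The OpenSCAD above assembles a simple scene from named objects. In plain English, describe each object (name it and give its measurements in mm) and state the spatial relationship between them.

A is a four-legged stool. The seat is 312×255 mm, 34 mm thick, top at z = 381 mm. It stands on four square legs, each 28×28 mm in cross-section, from z = 0 to the seat underside, each flush with a corner of the seat.

B is a rectangular beam 974 mm long (x), 88 mm deep (y), 76 mm thick (z).

The beam spans the tops of two stools placed 350 mm apart, resting at z = 381 mm.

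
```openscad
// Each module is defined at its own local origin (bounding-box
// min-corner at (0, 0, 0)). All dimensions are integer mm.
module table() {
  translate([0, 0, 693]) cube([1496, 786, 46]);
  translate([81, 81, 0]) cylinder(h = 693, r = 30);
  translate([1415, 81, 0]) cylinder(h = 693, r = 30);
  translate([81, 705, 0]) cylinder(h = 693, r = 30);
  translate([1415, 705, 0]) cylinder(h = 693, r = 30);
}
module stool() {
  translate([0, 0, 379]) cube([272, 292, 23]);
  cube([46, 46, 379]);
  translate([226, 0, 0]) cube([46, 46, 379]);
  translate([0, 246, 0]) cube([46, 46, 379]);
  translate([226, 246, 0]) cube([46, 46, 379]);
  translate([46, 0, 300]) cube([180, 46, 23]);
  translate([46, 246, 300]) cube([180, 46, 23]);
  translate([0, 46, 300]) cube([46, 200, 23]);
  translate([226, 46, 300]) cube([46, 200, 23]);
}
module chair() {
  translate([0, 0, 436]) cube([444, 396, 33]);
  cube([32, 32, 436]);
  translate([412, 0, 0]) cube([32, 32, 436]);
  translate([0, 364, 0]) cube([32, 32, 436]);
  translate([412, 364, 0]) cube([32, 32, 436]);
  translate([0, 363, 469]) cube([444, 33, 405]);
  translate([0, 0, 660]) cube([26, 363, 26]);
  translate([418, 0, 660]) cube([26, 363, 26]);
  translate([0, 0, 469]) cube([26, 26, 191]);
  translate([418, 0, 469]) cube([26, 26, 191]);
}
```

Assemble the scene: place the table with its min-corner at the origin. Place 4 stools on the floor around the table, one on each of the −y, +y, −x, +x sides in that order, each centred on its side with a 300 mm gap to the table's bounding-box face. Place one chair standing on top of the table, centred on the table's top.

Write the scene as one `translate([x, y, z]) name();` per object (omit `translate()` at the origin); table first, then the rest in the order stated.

table();
translate([612, -592, 0]) stool();
translate([612, 1086, 0]) stool();
translate([-572, 247, 0]) stool();
translate([1796, 247, 0]) stool();
translate([526, 195, 739]) chair();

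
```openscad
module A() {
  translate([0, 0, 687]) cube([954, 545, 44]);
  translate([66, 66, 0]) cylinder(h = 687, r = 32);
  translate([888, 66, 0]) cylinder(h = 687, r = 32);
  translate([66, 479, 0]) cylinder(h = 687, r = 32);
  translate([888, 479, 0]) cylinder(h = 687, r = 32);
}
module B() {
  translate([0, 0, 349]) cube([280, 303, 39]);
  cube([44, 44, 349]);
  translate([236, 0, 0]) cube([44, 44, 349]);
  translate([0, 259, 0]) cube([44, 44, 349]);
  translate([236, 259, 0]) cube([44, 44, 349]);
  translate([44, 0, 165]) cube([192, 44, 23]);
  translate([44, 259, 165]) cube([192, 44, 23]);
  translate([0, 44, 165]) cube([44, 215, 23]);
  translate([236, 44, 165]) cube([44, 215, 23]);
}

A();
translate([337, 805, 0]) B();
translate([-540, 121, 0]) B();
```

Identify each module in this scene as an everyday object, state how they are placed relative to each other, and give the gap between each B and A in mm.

A is a table. B is a stool. Two stools sit around the table at the +y, −x sides. The gap between each stool and the table is 260 mm.

Each stool's nearest face is 260 mm from the table's bounding box.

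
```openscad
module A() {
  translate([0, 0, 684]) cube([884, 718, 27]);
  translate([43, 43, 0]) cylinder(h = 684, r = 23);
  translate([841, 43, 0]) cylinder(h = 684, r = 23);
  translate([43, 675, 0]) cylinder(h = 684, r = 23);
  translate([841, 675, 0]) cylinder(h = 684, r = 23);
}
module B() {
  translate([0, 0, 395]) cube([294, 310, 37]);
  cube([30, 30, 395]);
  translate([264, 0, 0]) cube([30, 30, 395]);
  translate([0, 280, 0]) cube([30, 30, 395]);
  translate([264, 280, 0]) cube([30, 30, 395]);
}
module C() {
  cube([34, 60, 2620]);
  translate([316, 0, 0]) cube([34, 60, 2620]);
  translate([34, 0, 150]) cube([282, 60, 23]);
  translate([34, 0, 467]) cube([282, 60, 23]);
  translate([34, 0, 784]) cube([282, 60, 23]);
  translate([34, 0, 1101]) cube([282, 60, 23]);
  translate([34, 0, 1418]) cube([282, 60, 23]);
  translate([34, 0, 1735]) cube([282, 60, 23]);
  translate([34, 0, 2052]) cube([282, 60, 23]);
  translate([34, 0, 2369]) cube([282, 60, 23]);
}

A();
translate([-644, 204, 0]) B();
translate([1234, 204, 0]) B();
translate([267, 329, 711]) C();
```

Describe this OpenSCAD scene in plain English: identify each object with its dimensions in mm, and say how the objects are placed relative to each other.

A is a rectangular dining table. The top is 884×718×27 mm with its upper surface at z = 711 mm. It stands on four round legs of 46 mm diameter, each leg's bounding box inset 20 mm from the nearest pair of top edges, running from the floor to the underside of the top.

B is a simple wooden stool: a rectangular seat 294 mm (x) by 310 mm (y), 37 mm thick, top face at z = 432 mm, on four square legs, each 30×30 mm in cross-section. The legs rest on z = 0, each flush with a corner of the seat.

C is a wooden ladder with two side rails of 34×60 mm section and 2620 mm height, set 350 mm apart overall. Between them run 8 rectangular rungs (60 mm deep, 23 mm thick), front faces flush with the rails' −y face. The bottom of the first rung is 150 mm above the floor and each subsequent rung is 317 mm higher than the one below.

Two stools sit around the table at the −x, +x sides. The ladder is on top of the table, centred.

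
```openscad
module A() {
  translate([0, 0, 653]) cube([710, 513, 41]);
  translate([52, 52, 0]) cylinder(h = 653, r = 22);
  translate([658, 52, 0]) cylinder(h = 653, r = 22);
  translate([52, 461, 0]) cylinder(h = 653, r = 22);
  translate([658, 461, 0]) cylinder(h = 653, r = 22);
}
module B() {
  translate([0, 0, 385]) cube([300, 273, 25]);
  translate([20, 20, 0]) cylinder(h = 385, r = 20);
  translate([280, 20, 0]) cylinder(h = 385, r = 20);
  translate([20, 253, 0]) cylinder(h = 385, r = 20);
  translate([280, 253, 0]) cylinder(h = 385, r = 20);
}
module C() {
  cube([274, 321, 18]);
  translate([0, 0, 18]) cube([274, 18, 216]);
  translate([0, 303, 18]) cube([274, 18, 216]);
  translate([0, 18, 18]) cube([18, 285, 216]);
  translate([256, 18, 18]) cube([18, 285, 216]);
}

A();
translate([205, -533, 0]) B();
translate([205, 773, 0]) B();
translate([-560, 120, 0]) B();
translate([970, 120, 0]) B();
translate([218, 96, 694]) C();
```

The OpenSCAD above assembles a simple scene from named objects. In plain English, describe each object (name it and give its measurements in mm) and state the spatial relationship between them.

A is a rectangular dining table. The top is 710×513×41 mm with its upper surface at z = 694 mm. It stands on four round legs of 44 mm diameter, each leg's bounding box inset 30 mm from the nearest pair of top edges, running from the floor to the underside of the top.

B is a four-legged stool. The seat is 300×273 mm, 25 mm thick, top at z = 410 mm. It stands on four round legs, each 40 mm in diameter, from z = 0 to the seat underside, each leg's axis is inset half a diameter from the nearest pair of seat edges (so the leg's bounding box is flush with the corner).

C is an open-topped rectangular box: outside dimensions 274×321×234 mm, with a uniform wall and base thickness of 18 mm. The base is a full 274×321 slab on the floor; four walls sit on top of the base. The front and back walls (the −y and +y sides) span the full width; the two side walls fit between them.

Four stools sit around the table at the −y, +y, −x, +x sides. The open box is on top of the table, centred.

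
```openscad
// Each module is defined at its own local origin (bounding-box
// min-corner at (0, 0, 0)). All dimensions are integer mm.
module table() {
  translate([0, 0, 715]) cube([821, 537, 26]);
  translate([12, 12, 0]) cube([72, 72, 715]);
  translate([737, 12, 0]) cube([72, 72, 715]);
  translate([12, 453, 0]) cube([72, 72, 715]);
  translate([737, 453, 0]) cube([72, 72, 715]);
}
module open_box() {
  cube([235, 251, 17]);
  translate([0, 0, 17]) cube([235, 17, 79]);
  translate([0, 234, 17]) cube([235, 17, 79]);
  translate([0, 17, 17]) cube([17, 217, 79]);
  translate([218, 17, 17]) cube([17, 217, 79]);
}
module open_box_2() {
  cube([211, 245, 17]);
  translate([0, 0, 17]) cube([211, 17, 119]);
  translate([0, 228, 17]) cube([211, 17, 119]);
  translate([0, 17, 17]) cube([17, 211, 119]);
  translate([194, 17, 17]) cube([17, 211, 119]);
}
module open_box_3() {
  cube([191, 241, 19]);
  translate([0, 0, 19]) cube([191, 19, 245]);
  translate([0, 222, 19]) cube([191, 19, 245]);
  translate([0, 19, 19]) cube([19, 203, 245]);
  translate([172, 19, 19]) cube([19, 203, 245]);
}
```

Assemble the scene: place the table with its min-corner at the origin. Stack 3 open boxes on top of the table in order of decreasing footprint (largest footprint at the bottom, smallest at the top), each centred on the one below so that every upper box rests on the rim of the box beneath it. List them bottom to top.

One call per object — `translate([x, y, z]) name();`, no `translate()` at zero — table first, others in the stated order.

table();
translate([293, 143, 741]) open_box();
translate([305, 146, 837]) open_box_2();
translate([315, 148, 973]) open_box_3();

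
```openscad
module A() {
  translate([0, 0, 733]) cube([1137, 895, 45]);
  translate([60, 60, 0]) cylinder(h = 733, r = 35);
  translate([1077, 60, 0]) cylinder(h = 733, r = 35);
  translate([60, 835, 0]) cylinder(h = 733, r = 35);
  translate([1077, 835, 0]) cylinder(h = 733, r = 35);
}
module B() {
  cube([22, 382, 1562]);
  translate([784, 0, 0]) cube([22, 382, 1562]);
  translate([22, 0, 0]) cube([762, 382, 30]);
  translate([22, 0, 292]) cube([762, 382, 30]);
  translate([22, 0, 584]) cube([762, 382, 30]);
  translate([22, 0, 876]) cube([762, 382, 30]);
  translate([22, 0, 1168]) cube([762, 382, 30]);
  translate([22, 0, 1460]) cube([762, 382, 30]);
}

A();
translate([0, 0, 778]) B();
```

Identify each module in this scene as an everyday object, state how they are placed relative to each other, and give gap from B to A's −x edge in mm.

The bookshelf's min-x is at 0; the table's min-x is 0; gap = 0 mm.

A is a table. B is a bookshelf. The bookshelf is on top of the table. The gap from the bookshelf to the table's −x edge is 0 mm.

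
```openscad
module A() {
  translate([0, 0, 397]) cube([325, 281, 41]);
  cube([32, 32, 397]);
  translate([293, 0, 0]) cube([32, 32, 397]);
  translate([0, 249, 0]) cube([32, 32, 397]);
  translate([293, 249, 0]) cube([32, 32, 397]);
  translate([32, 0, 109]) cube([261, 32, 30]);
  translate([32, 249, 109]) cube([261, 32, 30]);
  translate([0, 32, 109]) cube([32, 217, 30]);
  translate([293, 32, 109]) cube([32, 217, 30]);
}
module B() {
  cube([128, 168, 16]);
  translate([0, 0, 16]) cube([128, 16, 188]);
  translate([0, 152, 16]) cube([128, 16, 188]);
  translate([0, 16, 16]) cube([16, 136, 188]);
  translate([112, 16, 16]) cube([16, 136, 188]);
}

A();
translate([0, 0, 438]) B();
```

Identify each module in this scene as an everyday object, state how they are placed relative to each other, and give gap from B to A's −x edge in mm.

A is a stool. B is an open box. The open box is on top of the stool. The gap from the open box to the stool's −x edge is 0 mm.

The open box's min-x is at 0; the stool's min-x is 0; gap = 0 mm.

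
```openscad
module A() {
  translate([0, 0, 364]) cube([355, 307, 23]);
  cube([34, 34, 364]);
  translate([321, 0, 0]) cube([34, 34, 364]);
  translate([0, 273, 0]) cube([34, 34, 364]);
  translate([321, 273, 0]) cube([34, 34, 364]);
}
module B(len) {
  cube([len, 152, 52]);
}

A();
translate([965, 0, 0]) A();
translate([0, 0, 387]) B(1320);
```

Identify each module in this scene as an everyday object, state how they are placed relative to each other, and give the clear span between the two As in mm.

Second stool starts at x = 965; first ends at x = 355; clear span = 965 − 355 = 610 mm.

A is a stool. B is a beam. A beam spans the tops of two stools. The clear span between the two stools is 610 mm.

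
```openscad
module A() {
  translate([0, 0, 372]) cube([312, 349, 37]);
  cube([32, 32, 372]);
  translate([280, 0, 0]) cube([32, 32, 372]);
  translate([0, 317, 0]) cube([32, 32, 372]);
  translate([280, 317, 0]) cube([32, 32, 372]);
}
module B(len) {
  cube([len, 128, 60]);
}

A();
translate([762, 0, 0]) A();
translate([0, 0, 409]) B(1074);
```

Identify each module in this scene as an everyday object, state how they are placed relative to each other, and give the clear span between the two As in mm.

A is a stool. B is a beam. A beam spans the tops of two stools. The clear span between the two stools is 450 mm.

Second stool starts at x = 762; first ends at x = 312; clear span = 762 − 312 = 450 mm.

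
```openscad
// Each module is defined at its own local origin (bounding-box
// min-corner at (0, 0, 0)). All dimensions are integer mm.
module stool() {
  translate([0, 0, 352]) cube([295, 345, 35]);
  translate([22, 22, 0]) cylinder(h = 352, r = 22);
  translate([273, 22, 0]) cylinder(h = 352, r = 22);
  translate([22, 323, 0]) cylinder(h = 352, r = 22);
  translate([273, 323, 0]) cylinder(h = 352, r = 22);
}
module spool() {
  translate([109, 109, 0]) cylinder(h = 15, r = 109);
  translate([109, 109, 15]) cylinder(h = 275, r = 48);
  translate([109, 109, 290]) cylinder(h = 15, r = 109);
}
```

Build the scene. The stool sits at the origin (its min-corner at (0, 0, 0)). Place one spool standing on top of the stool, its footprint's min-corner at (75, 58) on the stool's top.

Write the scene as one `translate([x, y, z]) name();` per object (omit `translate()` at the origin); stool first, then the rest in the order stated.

stool();
translate([75, 58, 387]) spool();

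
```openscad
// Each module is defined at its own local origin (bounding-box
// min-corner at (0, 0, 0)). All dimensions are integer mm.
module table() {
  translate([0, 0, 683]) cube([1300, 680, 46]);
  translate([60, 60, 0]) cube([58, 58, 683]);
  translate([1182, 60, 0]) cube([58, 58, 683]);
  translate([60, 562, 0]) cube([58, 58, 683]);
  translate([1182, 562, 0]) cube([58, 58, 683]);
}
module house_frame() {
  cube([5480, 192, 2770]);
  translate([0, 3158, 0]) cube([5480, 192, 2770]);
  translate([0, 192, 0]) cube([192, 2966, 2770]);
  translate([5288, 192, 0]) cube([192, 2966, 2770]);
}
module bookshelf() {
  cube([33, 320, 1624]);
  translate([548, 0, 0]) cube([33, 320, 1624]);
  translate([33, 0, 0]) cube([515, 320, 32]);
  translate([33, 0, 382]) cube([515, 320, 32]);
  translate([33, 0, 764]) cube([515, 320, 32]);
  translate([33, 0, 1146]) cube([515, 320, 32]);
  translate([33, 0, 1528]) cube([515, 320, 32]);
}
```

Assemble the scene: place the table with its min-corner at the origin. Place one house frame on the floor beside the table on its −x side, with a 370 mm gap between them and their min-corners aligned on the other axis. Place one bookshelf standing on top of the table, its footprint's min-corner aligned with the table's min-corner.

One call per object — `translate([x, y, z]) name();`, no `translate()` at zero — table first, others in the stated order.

table();
translate([-5850, 0, 0]) house_frame();
translate([0, 0, 729]) bookshelf();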